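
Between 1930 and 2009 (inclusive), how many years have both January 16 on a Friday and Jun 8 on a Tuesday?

3

Check each year's weekday for January 16 and Jun 8:
  1930: Thu/Sun  1931: Fri/Mon  1932: Sat/Wed  1933: Mon/Thu  1934: Tue/Fri  1935: Wed/Sat  1936: Thu/Mon  1937: Sat/Tue  1938: Sun/Wed  1939: Mon/Thu  1940: Tue/Sat  1941: Thu/Sun  1942: Fri/Mon  1943: Sat/Tue  …(52 more)…  1996: Tue/Sat  1997: Thu/Sun  1998: Fri/Mon  1999: Sat/Tue  2000: Sun/Thu  2001: Tue/Fri  2002: Wed/Sat  2003: Thu/Sun  2004: Fri/Tue ✓  2005: Sun/Wed  2006: Mon/Thu  2007: Tue/Fri  2008: Wed/Sun  2009: Fri/Mon
Both conditions hold in: 1948, 1976, 2004 — 3.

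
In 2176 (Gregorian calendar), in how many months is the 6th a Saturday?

Check the 6th of each month of 2176: Jan 6: Sat, Feb 6: Tue, Mar 6: Wed, Apr 6: Sat, May 6: Mon, Jun 6: Thu, Jul 6: Sat, Aug 6: Tue, Sep 6: Fri, Oct 6: Sun, Nov 6: Wed, Dec 6: Fri.
Saturday occurs in January, April, July — 3 months.

3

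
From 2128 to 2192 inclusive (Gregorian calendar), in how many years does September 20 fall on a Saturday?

Track September 20's weekday year by year (advancing +1, or +2 across a Feb 29):
  2128: Mon  2129: Tue (+1)  2130: Wed (+1)  2131: Thu (+1)  2132: Sat (+2) ✓
  2133: Sun (+1)  2134: Mon (+1)  2135: Tue (+1)  2136: Thu (+2)  2137: Fri (+1)
  2138: Sat (+1) ✓  2139: Sun (+1)  2140: Tue (+2)  2141: Wed (+1)  … (37 more years) …
  2179: Mon (+1)  2180: Wed (+2)  2181: Thu (+1)  2182: Fri (+1)  2183: Sat (+1) ✓
  2184: Mon (+2)  2185: Tue (+1)  2186: Wed (+1)  2187: Thu (+1)  2188: Sat (+2) ✓
  2189: Sun (+1)  2190: Mon (+1)  2191: Tue (+1)  2192: Thu (+2)
Saturday years: 2132, 2138, 2149, 2155, 2160, 2166, 2177, 2183, 2188 — 9 in total.

9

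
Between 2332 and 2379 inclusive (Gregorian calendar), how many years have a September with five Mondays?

September has 30 days; it has five Mondays when Monday falls among the first (month-length − 28) days — i.e. when September 1 is one of Monday/Sunday.
September 1 by year: 2332:Thu 2333:Fri 2334:Sat 2335:Sun✓ 2336:Tue 2337:Wed 2338:Thu 2339:Fri 2340:Sun✓ 2341:Mon✓ 2342:Tue 2343:Wed 2344:Fri 2345:Sat 2346:Sun✓ …(18 more)… 2365:Wed 2366:Thu 2367:Fri 2368:Sun✓ 2369:Mon✓ 2370:Tue 2371:Wed 2372:Fri 2373:Sat 2374:Sun✓ 2375:Mon✓ 2376:Wed 2377:Thu 2378:Fri 2379:Sat
Years with five Mondays: 2335, 2340, 2341, 2346, 2347, 2352, 2357, 2358, 2363, 2368, 2369, 2374, 2375 → 13.

13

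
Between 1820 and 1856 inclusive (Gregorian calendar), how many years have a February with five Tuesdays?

2

February has 28 days (29 in leap years); it has five Tuesdays when Tuesday falls among the first (month-length − 28) days — i.e. when February 1 is Tuesday in a leap year (never in a common year).
February 1 by year: 1820:Tue✓ 1821:Thu 1822:Fri 1823:Sat 1824:Sun 1825:Tue 1826:Wed 1827:Thu 1828:Fri 1829:Sun 1830:Mon 1831:Tue 1832:Wed 1833:Fri 1834:Sat …(7 more)… 1842:Tue 1843:Wed 1844:Thu 1845:Sat 1846:Sun 1847:Mon 1848:Tue✓ 1849:Thu 1850:Fri 1851:Sat 1852:Sun 1853:Tue 1854:Wed 1855:Thu 1856:Fri
Years with five Tuesdays: 1820, 1848 → 2.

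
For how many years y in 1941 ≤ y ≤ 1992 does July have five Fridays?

22

July has 31 days; it has five Fridays when Friday falls among the first (month-length − 28) days — i.e. when July 1 is one of Friday/Thursday/Wednesday.
July 1 by year: 1941:Tue 1942:Wed✓ 1943:Thu✓ 1944:Sat 1945:Sun 1946:Mon 1947:Tue 1948:Thu✓ 1949:Fri✓ 1950:Sat 1951:Sun 1952:Tue 1953:Wed✓ 1954:Thu✓ 1955:Fri✓ …(22 more)… 1978:Sat 1979:Sun 1980:Tue 1981:Wed✓ 1982:Thu✓ 1983:Fri✓ 1984:Sun 1985:Mon 1986:Tue 1987:Wed✓ 1988:Fri✓ 1989:Sat 1990:Sun 1991:Mon 1992:Wed✓
Years with five Fridays: 1942, 1943, 1948, 1949, 1953, 1954, 1955, 1959, 1960, 1964, 1965, 1966, 1970, 1971, 1976, 1977, 1981, 1982, 1983, 1987, 1988, 1992 → 22.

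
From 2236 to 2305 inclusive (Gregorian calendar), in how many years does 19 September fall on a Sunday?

Track 19 September's weekday year by year (advancing +1, or +2 across a Feb 29):
  2236: Mon  2237: Tue (+1)  2238: Wed (+1)  2239: Thu (+1)  2240: Sat (+2)
  2241: Sun (+1) ✓  2242: Mon (+1)  2243: Tue (+1)  2244: Thu (+2)  2245: Fri (+1)
  2246: Sat (+1)  2247: Sun (+1) ✓  2248: Tue (+2)  2249: Wed (+1)  … (42 more years) …
  2292: Mon (+2)  2293: Tue (+1)  2294: Wed (+1)  2295: Thu (+1)  2296: Sat (+2)
  2297: Sun (+1) ✓  2298: Mon (+1)  2299: Tue (+1)  2300: Wed (+1)  2301: Thu (+1)
  2302: Fri (+1)  2303: Sat (+1)  2304: Mon (+2)  2305: Tue (+1)
Sunday years: 2241, 2247, 2252, 2258, 2269, 2275, 2280, 2286, 2297 — 9 in total.

9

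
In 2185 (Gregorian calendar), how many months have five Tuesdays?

4

A month of length L has five Tuesdays iff its first Tuesday is on day ≤ L−28 (so day 1–3 in a 31-day month, 1–2 in a 30-day month, day 1 in a leap February).
Checking each month of 2185: Jan starts Sat (31d); Feb starts Tue (28d); Mar starts Tue (31d) ✓; Apr starts Fri (30d); May starts Sun (31d) ✓; Jun starts Wed (30d); Jul starts Fri (31d); Aug starts Mon (31d) ✓; Sep starts Thu (30d); Oct starts Sat (31d); Nov starts Tue (30d) ✓; Dec starts Thu (31d).
Five-Tuesday months: March, May, August, November → 4.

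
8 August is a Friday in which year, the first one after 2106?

From one year to the next, a fixed date's weekday advances by 1, or by 2 when a Feb 29 lies between the two dates.
2106: August 8 is Sunday.
2107: Monday (+1)
2108: Wednesday (+2)
2109: Thursday (+1)
2110: Friday (+1)
8 August falls on a Friday in 2110.

2110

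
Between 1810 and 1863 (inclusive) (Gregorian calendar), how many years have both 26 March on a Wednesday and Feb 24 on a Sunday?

Check each year's weekday for 26 March and Feb 24:
  1810: Mon/Sat  1811: Tue/Sun  1812: Thu/Mon  1813: Fri/Wed  1814: Sat/Thu  1815: Sun/Fri  1816: Tue/Sat  1817: Wed/Mon  1818: Thu/Tue  1819: Fri/Wed  1820: Sun/Thu  1821: Mon/Sat  1822: Tue/Sun  1823: Wed/Mon  …(26 more)…  1850: Tue/Sun  1851: Wed/Mon  1852: Fri/Tue  1853: Sat/Thu  1854: Sun/Fri  1855: Mon/Sat  1856: Wed/Sun ✓  1857: Thu/Tue  1858: Fri/Wed  1859: Sat/Thu  1860: Mon/Fri  1861: Tue/Sun  1862: Wed/Mon  1863: Thu/Tue
Both conditions hold in: 1828, 1856 — 2.

2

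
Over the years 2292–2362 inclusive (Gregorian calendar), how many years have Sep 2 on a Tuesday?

9

Track Sep 2's weekday year by year (advancing +1, or +2 across a Feb 29):
  2292: Fri  2293: Sat (+1)  2294: Sun (+1)  2295: Mon (+1)  2296: Wed (+2)
  2297: Thu (+1)  2298: Fri (+1)  2299: Sat (+1)  2300: Sun (+1)  2301: Mon (+1)
  2302: Tue (+1) ✓  2303: Wed (+1)  2304: Fri (+2)  2305: Sat (+1)  … (43 more years) …
  2349: Fri (+1)  2350: Sat (+1)  2351: Sun (+1)  2352: Tue (+2) ✓  2353: Wed (+1)
  2354: Thu (+1)  2355: Fri (+1)  2356: Sun (+2)  2357: Mon (+1)  2358: Tue (+1) ✓
  2359: Wed (+1)  2360: Fri (+2)  2361: Sat (+1)  2362: Sun (+1)
Tuesday years: 2302, 2313, 2319, 2324, 2330, 2341, 2347, 2352, 2358 — 9 in total.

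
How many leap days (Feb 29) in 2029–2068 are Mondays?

Leap years in 2029–2068: 10 of them.
Feb 29 weekday advances by 5 (mod 7) from one leap year to the next four years later (or differs when a century non-leap intervenes).
Leap-day weekdays: 2032:Sun 2036:Fri 2040:Wed 2044:Mon✓ 2048:Sat 2052:Thu 2056:Tue 2060:Sun 2064:Fri 2068:Wed
Monday: 2044 → 1.

1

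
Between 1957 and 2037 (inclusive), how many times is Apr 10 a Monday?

12

Track Apr 10's weekday year by year (advancing +1, or +2 across a Feb 29):
  1957: Wed  1958: Thu (+1)  1959: Fri (+1)  1960: Sun (+2)  1961: Mon (+1) ✓
  1962: Tue (+1)  1963: Wed (+1)  1964: Fri (+2)  1965: Sat (+1)  1966: Sun (+1)
  1967: Mon (+1) ✓  1968: Wed (+2)  1969: Thu (+1)  1970: Fri (+1)  … (53 more years) …
  2024: Wed (+2)  2025: Thu (+1)  2026: Fri (+1)  2027: Sat (+1)  2028: Mon (+2) ✓
  2029: Tue (+1)  2030: Wed (+1)  2031: Thu (+1)  2032: Sat (+2)  2033: Sun (+1)
  2034: Mon (+1) ✓  2035: Tue (+1)  2036: Thu (+2)  2037: Fri (+1)
Monday years: 1961, 1967, 1972, 1978, 1989, 1995, 2000, 2006, 2017, 2023, 2028, 2034 — 12 in total.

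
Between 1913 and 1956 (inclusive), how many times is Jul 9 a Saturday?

Track Jul 9's weekday year by year (advancing +1, or +2 across a Feb 29):
  1913: Wed  1914: Thu (+1)  1915: Fri (+1)  1916: Sun (+2)  1917: Mon (+1)
  1918: Tue (+1)  1919: Wed (+1)  1920: Fri (+2)  1921: Sat (+1) ✓  1922: Sun (+1)
  1923: Mon (+1)  1924: Wed (+2)  1925: Thu (+1)  1926: Fri (+1)  … (16 more years) …
  1943: Fri (+1)  1944: Sun (+2)  1945: Mon (+1)  1946: Tue (+1)  1947: Wed (+1)
  1948: Fri (+2)  1949: Sat (+1) ✓  1950: Sun (+1)  1951: Mon (+1)  1952: Wed (+2)
  1953: Thu (+1)  1954: Fri (+1)  1955: Sat (+1) ✓  1956: Mon (+2)
Saturday years: 1921, 1927, 1932, 1938, 1949, 1955 — 6 in total.

6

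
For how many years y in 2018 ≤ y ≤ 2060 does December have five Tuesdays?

19

December has 31 days; it has five Tuesdays when Tuesday falls among the first (month-length − 28) days — i.e. when December 1 is one of Tuesday/Monday/Sunday.
December 1 by year: 2018:Sat 2019:Sun✓ 2020:Tue✓ 2021:Wed 2022:Thu 2023:Fri 2024:Sun✓ 2025:Mon✓ 2026:Tue✓ 2027:Wed 2028:Fri 2029:Sat 2030:Sun✓ 2031:Mon✓ 2032:Wed …(13 more)… 2046:Sat 2047:Sun✓ 2048:Tue✓ 2049:Wed 2050:Thu 2051:Fri 2052:Sun✓ 2053:Mon✓ 2054:Tue✓ 2055:Wed 2056:Fri 2057:Sat 2058:Sun✓ 2059:Mon✓ 2060:Wed
Years with five Tuesdays: 2019, 2020, 2024, 2025, 2026, 2030, 2031, 2036, 2037, 2041, 2042, 2043, 2047, 2048, 2052, 2053, 2054, 2058, 2059 → 19.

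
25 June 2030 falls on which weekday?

January 1, 2030 is a Tuesday.
June 25 is day 176 of the year, i.e. 175 days after Jan 1.
175 mod 7 = 0, so advance 0 weekdays from Tuesday: Tuesday.

Tuesday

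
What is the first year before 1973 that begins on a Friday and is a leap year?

Jan 1 advances by 2 weekdays after a leap year and by 1 after a common year.
1973: Jan 1 is Monday.
1972: Saturday (leap)
1971: Friday
1970: Thursday
1969: Wednesday
1968: Monday (leap)
1967: Sunday
1966: Saturday
1965: Friday
1964: Wednesday (leap)
1963: Tuesday
1962: Monday
1961: Sunday
1960: Friday (leap)
1960 begins on a Friday and is a leap year.

1960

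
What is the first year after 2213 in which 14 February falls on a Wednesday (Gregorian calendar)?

2216

From one year to the next, a fixed date's weekday advances by 1, or by 2 when a Feb 29 lies between the two dates.
2213: February 14 is Sunday.
2214: Monday (+1)
2215: Tuesday (+1)
2216: Wednesday (+1)
14 February falls on a Wednesday in 2216.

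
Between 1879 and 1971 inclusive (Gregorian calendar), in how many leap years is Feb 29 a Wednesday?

Leap years in 1879–1971: 22 of them.
Feb 29 weekday advances by 5 (mod 7) from one leap year to the next four years later (or differs when a century non-leap intervenes).
Leap-day weekdays: 1880:Sun 1884:Fri 1888:Wed✓ 1892:Mon 1896:Sat 1904:Mon 1908:Sat 1912:Thu 1916:Tue 1920:Sun 1924:Fri 1928:Wed✓ 1932:Mon 1936:Sat 1940:Thu 1944:Tue 1948:Sun 1952:Fri 1956:Wed✓ 1960:Mon 1964:Sat 1968:Thu
Wednesday: 1888, 1928, 1956 → 3.

3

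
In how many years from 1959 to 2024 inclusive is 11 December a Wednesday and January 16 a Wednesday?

Check each year's weekday for 11 December and January 16:
  1959: Fri/Fri  1960: Sun/Sat  1961: Mon/Mon  1962: Tue/Tue  1963: Wed/Wed ✓  1964: Fri/Thu  1965: Sat/Sat  1966: Sun/Sun  1967: Mon/Mon  1968: Wed/Tue  1969: Thu/Thu  1970: Fri/Fri  1971: Sat/Sat  1972: Mon/Sun  …(38 more)…  2011: Sun/Sun  2012: Tue/Mon  2013: Wed/Wed ✓  2014: Thu/Thu  2015: Fri/Fri  2016: Sun/Sat  2017: Mon/Mon  2018: Tue/Tue  2019: Wed/Wed ✓  2020: Fri/Thu  2021: Sat/Sat  2022: Sun/Sun  2023: Mon/Mon  2024: Wed/Tue
Both conditions hold in: 1963, 1974, 1985, 1991, 2002, 2013, 2019 — 7.

7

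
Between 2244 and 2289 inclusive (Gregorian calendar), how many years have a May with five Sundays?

19

May has 31 days; it has five Sundays when Sunday falls among the first (month-length − 28) days — i.e. when May 1 is one of Sunday/Saturday/Friday.
May 1 by year: 2244:Wed 2245:Thu 2246:Fri✓ 2247:Sat✓ 2248:Mon 2249:Tue 2250:Wed 2251:Thu 2252:Sat✓ 2253:Sun✓ 2254:Mon 2255:Tue 2256:Thu 2257:Fri✓ 2258:Sat✓ …(16 more)… 2275:Sat✓ 2276:Mon 2277:Tue 2278:Wed 2279:Thu 2280:Sat✓ 2281:Sun✓ 2282:Mon 2283:Tue 2284:Thu 2285:Fri✓ 2286:Sat✓ 2287:Sun✓ 2288:Tue 2289:Wed
Years with five Sundays: 2246, 2247, 2252, 2253, 2257, 2258, 2259, 2263, 2264, 2268, 2269, 2270, 2274, 2275, 2280, 2281, 2285, 2286, 2287 → 19.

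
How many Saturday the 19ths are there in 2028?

Check the 19th of each month of 2028: Jan 19: Wed, Feb 19: Sat, Mar 19: Sun, Apr 19: Wed, May 19: Fri, Jun 19: Mon, Jul 19: Wed, Aug 19: Sat, Sep 19: Tue, Oct 19: Thu, Nov 19: Sun, Dec 19: Tue.
Saturday occurs in February, August — 2 months.

2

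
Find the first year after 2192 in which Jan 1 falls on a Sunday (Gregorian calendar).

Jan 1 advances by 2 weekdays after a leap year and by 1 after a common year.
2192: Jan 1 is Sunday (leap).
2193: Tuesday
2194: Wednesday
2195: Thursday
2196: Friday (leap)
2197: Sunday
2197 begins on a Sunday

2197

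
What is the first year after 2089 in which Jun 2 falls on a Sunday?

2097

From one year to the next, a fixed date's weekday advances by 1, or by 2 when a Feb 29 lies between the two dates.
2089: June 2 is Thursday.
2090: Friday (+1)
2091: Saturday (+1)
2092: Monday (+2)
2093: Tuesday (+1)
2094: Wednesday (+1)
2095: Thursday (+1)
2096: Saturday (+2)
2097: Sunday (+1)
Jun 2 falls on a Sunday in 2097.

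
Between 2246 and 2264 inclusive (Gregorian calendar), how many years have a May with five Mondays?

8

May has 31 days; it has five Mondays when Monday falls among the first (month-length − 28) days — i.e. when May 1 is one of Monday/Sunday/Saturday.
May 1 by year: 2246:Fri 2247:Sat✓ 2248:Mon✓ 2249:Tue 2250:Wed 2251:Thu 2252:Sat✓ 2253:Sun✓ 2254:Mon✓ 2255:Tue 2256:Thu 2257:Fri 2258:Sat✓ 2259:Sun✓ 2260:Tue 2261:Wed 2262:Thu 2263:Fri 2264:Sun✓
Years with five Mondays: 2247, 2248, 2252, 2253, 2254, 2258, 2259, 2264 → 8.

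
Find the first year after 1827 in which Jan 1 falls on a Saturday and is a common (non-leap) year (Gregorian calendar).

1831

Jan 1 advances by 2 weekdays after a leap year and by 1 after a common year.
1827: Jan 1 is Monday.
1828: Tuesday (leap)
1829: Thursday
1830: Friday
1831: Saturday
1831 begins on a Saturday and is a common year.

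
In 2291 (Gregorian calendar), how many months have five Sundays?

A month of length L has five Sundays iff its first Sunday is on day ≤ L−28 (so day 1–3 in a 31-day month, 1–2 in a 30-day month, day 1 in a leap February).
Checking each month of 2291: Jan starts Thu (31d); Feb starts Sun (28d); Mar starts Sun (31d) ✓; Apr starts Wed (30d); May starts Fri (31d) ✓; Jun starts Mon (30d); Jul starts Wed (31d); Aug starts Sat (31d) ✓; Sep starts Tue (30d); Oct starts Thu (31d); Nov starts Sun (30d) ✓; Dec starts Tue (31d).
Five-Sunday months: March, May, August, November → 4.

4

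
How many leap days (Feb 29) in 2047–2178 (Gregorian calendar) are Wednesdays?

Leap years in 2047–2178: 32 of them.
Feb 29 weekday advances by 5 (mod 7) from one leap year to the next four years later (or differs when a century non-leap intervenes).
Leap-day weekdays: 2048:Sat 2052:Thu 2056:Tue 2060:Sun 2064:Fri 2068:Wed✓ 2072:Mon 2076:Sat 2080:Thu 2084:Tue 2088:Sun 2092:Fri 2096:Wed✓ …(6 more)… 2128:Sun 2132:Fri 2136:Wed✓ 2140:Mon 2144:Sat 2148:Thu 2152:Tue 2156:Sun 2160:Fri 2164:Wed✓ 2168:Mon 2172:Sat 2176:Thu
Wednesday: 2068, 2096, 2108, 2136, 2164 → 5.

5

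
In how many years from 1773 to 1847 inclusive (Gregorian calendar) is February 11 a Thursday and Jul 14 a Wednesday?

9

Check each year's weekday for February 11 and Jul 14:
  1773: Thu/Wed ✓  1774: Fri/Thu  1775: Sat/Fri  1776: Sun/Sun  1777: Tue/Mon  1778: Wed/Tue  1779: Thu/Wed ✓  1780: Fri/Fri  1781: Sun/Sat  1782: Mon/Sun  1783: Tue/Mon  1784: Wed/Wed  1785: Fri/Thu  1786: Sat/Fri  …(47 more)…  1834: Tue/Mon  1835: Wed/Tue  1836: Thu/Thu  1837: Sat/Fri  1838: Sun/Sat  1839: Mon/Sun  1840: Tue/Tue  1841: Thu/Wed ✓  1842: Fri/Thu  1843: Sat/Fri  1844: Sun/Sun  1845: Tue/Mon  1846: Wed/Tue  1847: Thu/Wed ✓
Both conditions hold in: 1773, 1779, 1790, 1802, 1813, 1819, 1830, 1841, 1847 — 9.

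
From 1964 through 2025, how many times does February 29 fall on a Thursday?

3

Leap years in 1964–2025: 16 of them.
Feb 29 weekday advances by 5 (mod 7) from one leap year to the next four years later (or differs when a century non-leap intervenes).
Leap-day weekdays: 1964:Sat 1968:Thu✓ 1972:Tue 1976:Sun 1980:Fri 1984:Wed 1988:Mon 1992:Sat 1996:Thu✓ 2000:Tue 2004:Sun 2008:Fri 2012:Wed 2016:Mon 2020:Sat 2024:Thu✓
Thursday: 1968, 1996, 2024 → 3.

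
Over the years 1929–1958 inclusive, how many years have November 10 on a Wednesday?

4

Track November 10's weekday year by year (advancing +1, or +2 across a Feb 29):
  1929: Sun  1930: Mon (+1)  1931: Tue (+1)  1932: Thu (+2)  1933: Fri (+1)
  1934: Sat (+1)  1935: Sun (+1)  1936: Tue (+2)  1937: Wed (+1) ✓  1938: Thu (+1)
  1939: Fri (+1)  1940: Sun (+2)  1941: Mon (+1)  1942: Tue (+1)  1943: Wed (+1) ✓
  1944: Fri (+2)  1945: Sat (+1)  1946: Sun (+1)  1947: Mon (+1)  1948: Wed (+2) ✓
  1949: Thu (+1)  1950: Fri (+1)  1951: Sat (+1)  1952: Mon (+2)  1953: Tue (+1)
  1954: Wed (+1) ✓  1955: Thu (+1)  1956: Sat (+2)  1957: Sun (+1)  1958: Mon (+1)
Wednesday years: 1937, 1943, 1948, 1954 — 4 in total.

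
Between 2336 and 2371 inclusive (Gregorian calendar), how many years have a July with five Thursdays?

17

July has 31 days; it has five Thursdays when Thursday falls among the first (month-length − 28) days — i.e. when July 1 is one of Thursday/Wednesday/Tuesday.
July 1 by year: 2336:Wed✓ 2337:Thu✓ 2338:Fri 2339:Sat 2340:Mon 2341:Tue✓ 2342:Wed✓ 2343:Thu✓ 2344:Sat 2345:Sun 2346:Mon 2347:Tue✓ 2348:Thu✓ 2349:Fri 2350:Sat …(6 more)… 2357:Mon 2358:Tue✓ 2359:Wed✓ 2360:Fri 2361:Sat 2362:Sun 2363:Mon 2364:Wed✓ 2365:Thu✓ 2366:Fri 2367:Sat 2368:Mon 2369:Tue✓ 2370:Wed✓ 2371:Thu✓
Years with five Thursdays: 2336, 2337, 2341, 2342, 2343, 2347, 2348, 2352, 2353, 2354, 2358, 2359, 2364, 2365, 2369, 2370, 2371 → 17.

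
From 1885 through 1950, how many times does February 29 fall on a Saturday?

3

Leap years in 1885–1950: 15 of them.
Feb 29 weekday advances by 5 (mod 7) from one leap year to the next four years later (or differs when a century non-leap intervenes).
Leap-day weekdays: 1888:Wed 1892:Mon 1896:Sat✓ 1904:Mon 1908:Sat✓ 1912:Thu 1916:Tue 1920:Sun 1924:Fri 1928:Wed 1932:Mon 1936:Sat✓ 1940:Thu 1944:Tue 1948:Sun
Saturday: 1896, 1908, 1936 → 3.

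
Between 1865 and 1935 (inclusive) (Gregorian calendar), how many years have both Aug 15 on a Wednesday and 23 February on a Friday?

Check each year's weekday for Aug 15 and 23 February:
  1865: Tue/Thu  1866: Wed/Fri ✓  1867: Thu/Sat  1868: Sat/Sun  1869: Sun/Tue  1870: Mon/Wed  1871: Tue/Thu  1872: Thu/Fri  1873: Fri/Sun  1874: Sat/Mon  1875: Sun/Tue  1876: Tue/Wed  1877: Wed/Fri ✓  1878: Thu/Sat  …(43 more)…  1922: Tue/Thu  1923: Wed/Fri ✓  1924: Fri/Sat  1925: Sat/Mon  1926: Sun/Tue  1927: Mon/Wed  1928: Wed/Thu  1929: Thu/Sat  1930: Fri/Sun  1931: Sat/Mon  1932: Mon/Tue  1933: Tue/Thu  1934: Wed/Fri ✓  1935: Thu/Sat
Both conditions hold in: 1866, 1877, 1883, 1894, 1900, 1906, 1917, 1923, 1934 — 9.

9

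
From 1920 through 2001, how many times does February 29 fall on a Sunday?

3

Leap years in 1920–2001: 21 of them.
Feb 29 weekday advances by 5 (mod 7) from one leap year to the next four years later (or differs when a century non-leap intervenes).
Leap-day weekdays: 1920:Sun✓ 1924:Fri 1928:Wed 1932:Mon 1936:Sat 1940:Thu 1944:Tue 1948:Sun✓ 1952:Fri 1956:Wed 1960:Mon 1964:Sat 1968:Thu 1972:Tue 1976:Sun✓ 1980:Fri 1984:Wed 1988:Mon 1992:Sat 1996:Thu 2000:Tue
Sunday: 1920, 1948, 1976 → 3.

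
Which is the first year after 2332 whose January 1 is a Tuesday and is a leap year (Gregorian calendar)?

2352

Jan 1 advances by 2 weekdays after a leap year and by 1 after a common year.
2332: Jan 1 is Friday (leap).
2333: Sunday
2334: Monday
2335: Tuesday
2336: Wednesday (leap)
2337: Friday
2338: Saturday
2339: Sunday
2340: Monday (leap)
2341: Wednesday
2342: Thursday
2343: Friday
2344: Saturday (leap)
2345: Monday
2346: Tuesday
2347: Wednesday
2348: Thursday (leap)
2349: Saturday
2350: Sunday
2351: Monday
2352: Tuesday (leap)
2352 begins on a Tuesday and is a leap year.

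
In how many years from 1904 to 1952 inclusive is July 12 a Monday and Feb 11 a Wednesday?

Check each year's weekday for July 12 and Feb 11:
  1904: Tue/Thu  1905: Wed/Sat  1906: Thu/Sun  1907: Fri/Mon  1908: Sun/Tue  1909: Mon/Thu  1910: Tue/Fri  1911: Wed/Sat  1912: Fri/Sun  1913: Sat/Tue  1914: Sun/Wed  1915: Mon/Thu  1916: Wed/Fri  1917: Thu/Sun  …(21 more)…  1939: Wed/Sat  1940: Fri/Sun  1941: Sat/Tue  1942: Sun/Wed  1943: Mon/Thu  1944: Wed/Fri  1945: Thu/Sun  1946: Fri/Mon  1947: Sat/Tue  1948: Mon/Wed ✓  1949: Tue/Fri  1950: Wed/Sat  1951: Thu/Sun  1952: Sat/Mon
Both conditions hold in: 1920, 1948 — 2.

2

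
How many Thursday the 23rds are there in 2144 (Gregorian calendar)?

Check the 23rd of each month of 2144: Jan 23: Thu, Feb 23: Sun, Mar 23: Mon, Apr 23: Thu, May 23: Sat, Jun 23: Tue, Jul 23: Thu, Aug 23: Sun, Sep 23: Wed, Oct 23: Fri, Nov 23: Mon, Dec 23: Wed.
Thursday occurs in January, April, July — 3 months.

3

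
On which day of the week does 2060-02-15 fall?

Sunday

January 1, 2060 is a Thursday.
February 15 is day 46 of the year, i.e. 45 days after Jan 1.
45 mod 7 = 3, so advance 3 weekdays from Thursday: Sunday.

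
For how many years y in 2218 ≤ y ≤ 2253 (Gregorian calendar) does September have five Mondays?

10

September has 30 days; it has five Mondays when Monday falls among the first (month-length − 28) days — i.e. when September 1 is one of Monday/Sunday.
September 1 by year: 2218:Tue 2219:Wed 2220:Fri 2221:Sat 2222:Sun✓ 2223:Mon✓ 2224:Wed 2225:Thu 2226:Fri 2227:Sat 2228:Mon✓ 2229:Tue 2230:Wed 2231:Thu 2232:Sat …(6 more)… 2239:Sun✓ 2240:Tue 2241:Wed 2242:Thu 2243:Fri 2244:Sun✓ 2245:Mon✓ 2246:Tue 2247:Wed 2248:Fri 2249:Sat 2250:Sun✓ 2251:Mon✓ 2252:Wed 2253:Thu
Years with five Mondays: 2222, 2223, 2228, 2233, 2234, 2239, 2244, 2245, 2250, 2251 → 10.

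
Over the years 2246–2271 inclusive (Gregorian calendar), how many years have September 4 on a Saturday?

Track September 4's weekday year by year (advancing +1, or +2 across a Feb 29):
  2246: Fri  2247: Sat (+1) ✓  2248: Mon (+2)  2249: Tue (+1)  2250: Wed (+1)
  2251: Thu (+1)  2252: Sat (+2) ✓  2253: Sun (+1)  2254: Mon (+1)  2255: Tue (+1)
  2256: Thu (+2)  2257: Fri (+1)  2258: Sat (+1) ✓  2259: Sun (+1)  2260: Tue (+2)
  2261: Wed (+1)  2262: Thu (+1)  2263: Fri (+1)  2264: Sun (+2)  2265: Mon (+1)
  2266: Tue (+1)  2267: Wed (+1)  2268: Fri (+2)  2269: Sat (+1) ✓  2270: Sun (+1)
  2271: Mon (+1)
Saturday years: 2247, 2252, 2258, 2269 — 4 in total.

4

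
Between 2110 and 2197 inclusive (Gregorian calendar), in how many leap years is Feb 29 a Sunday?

3

Leap years in 2110–2197: 22 of them.
Feb 29 weekday advances by 5 (mod 7) from one leap year to the next four years later (or differs when a century non-leap intervenes).
Leap-day weekdays: 2112:Mon 2116:Sat 2120:Thu 2124:Tue 2128:Sun✓ 2132:Fri 2136:Wed 2140:Mon 2144:Sat 2148:Thu 2152:Tue 2156:Sun✓ 2160:Fri 2164:Wed 2168:Mon 2172:Sat 2176:Thu 2180:Tue 2184:Sun✓ 2188:Fri 2192:Wed 2196:Mon
Sunday: 2128, 2156, 2184 → 3.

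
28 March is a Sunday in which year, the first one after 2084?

From one year to the next, a fixed date's weekday advances by 1, or by 2 when a Feb 29 lies between the two dates.
2084: March 28 is Tuesday.
2085: Wednesday (+1)
2086: Thursday (+1)
2087: Friday (+1)
2088: Sunday (+2)
28 March falls on a Sunday in 2088.

2088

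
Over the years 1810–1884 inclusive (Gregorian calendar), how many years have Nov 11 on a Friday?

Track Nov 11's weekday year by year (advancing +1, or +2 across a Feb 29):
  1810: Sun  1811: Mon (+1)  1812: Wed (+2)  1813: Thu (+1)  1814: Fri (+1) ✓
  1815: Sat (+1)  1816: Mon (+2)  1817: Tue (+1)  1818: Wed (+1)  1819: Thu (+1)
  1820: Sat (+2)  1821: Sun (+1)  1822: Mon (+1)  1823: Tue (+1)  … (47 more years) …
  1871: Sat (+1)  1872: Mon (+2)  1873: Tue (+1)  1874: Wed (+1)  1875: Thu (+1)
  1876: Sat (+2)  1877: Sun (+1)  1878: Mon (+1)  1879: Tue (+1)  1880: Thu (+2)
  1881: Fri (+1) ✓  1882: Sat (+1)  1883: Sun (+1)  1884: Tue (+2)
Friday years: 1814, 1825, 1831, 1836, 1842, 1853, 1859, 1864, 1870, 1881 — 10 in total.

10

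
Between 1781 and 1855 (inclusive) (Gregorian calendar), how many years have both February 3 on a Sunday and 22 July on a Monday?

9

Check each year's weekday for February 3 and 22 July:
  1781: Sat/Sun  1782: Sun/Mon ✓  1783: Mon/Tue  1784: Tue/Thu  1785: Thu/Fri  1786: Fri/Sat  1787: Sat/Sun  1788: Sun/Tue  1789: Tue/Wed  1790: Wed/Thu  1791: Thu/Fri  1792: Fri/Sun  1793: Sun/Mon ✓  1794: Mon/Tue  …(47 more)…  1842: Thu/Fri  1843: Fri/Sat  1844: Sat/Mon  1845: Mon/Tue  1846: Tue/Wed  1847: Wed/Thu  1848: Thu/Sat  1849: Sat/Sun  1850: Sun/Mon ✓  1851: Mon/Tue  1852: Tue/Thu  1853: Thu/Fri  1854: Fri/Sat  1855: Sat/Sun
Both conditions hold in: 1782, 1793, 1799, 1805, 1811, 1822, 1833, 1839, 1850 — 9.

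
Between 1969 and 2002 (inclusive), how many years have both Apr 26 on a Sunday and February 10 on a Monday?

Check each year's weekday for Apr 26 and February 10:
  1969: Sat/Mon  1970: Sun/Tue  1971: Mon/Wed  1972: Wed/Thu  1973: Thu/Sat  1974: Fri/Sun  1975: Sat/Mon  1976: Mon/Tue  1977: Tue/Thu  1978: Wed/Fri  1979: Thu/Sat  1980: Sat/Sun  1981: Sun/Tue  1982: Mon/Wed  …(6 more)…  1989: Wed/Fri  1990: Thu/Sat  1991: Fri/Sun  1992: Sun/Mon ✓  1993: Mon/Wed  1994: Tue/Thu  1995: Wed/Fri  1996: Fri/Sat  1997: Sat/Mon  1998: Sun/Tue  1999: Mon/Wed  2000: Wed/Thu  2001: Thu/Sat  2002: Fri/Sun
Both conditions hold in: 1992 — 1.

1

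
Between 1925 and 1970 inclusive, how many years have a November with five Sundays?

14

November has 30 days; it has five Sundays when Sunday falls among the first (month-length − 28) days — i.e. when November 1 is one of Sunday/Saturday.
November 1 by year: 1925:Sun✓ 1926:Mon 1927:Tue 1928:Thu 1929:Fri 1930:Sat✓ 1931:Sun✓ 1932:Tue 1933:Wed 1934:Thu 1935:Fri 1936:Sun✓ 1937:Mon 1938:Tue 1939:Wed …(16 more)… 1956:Thu 1957:Fri 1958:Sat✓ 1959:Sun✓ 1960:Tue 1961:Wed 1962:Thu 1963:Fri 1964:Sun✓ 1965:Mon 1966:Tue 1967:Wed 1968:Fri 1969:Sat✓ 1970:Sun✓
Years with five Sundays: 1925, 1930, 1931, 1936, 1941, 1942, 1947, 1952, 1953, 1958, 1959, 1964, 1969, 1970 → 14.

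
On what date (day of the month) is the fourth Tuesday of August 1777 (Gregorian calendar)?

August 1, 1777 is a Friday, so the first Tuesday is the 5th.
The fourth Tuesday is 5 + 21 = 26.

26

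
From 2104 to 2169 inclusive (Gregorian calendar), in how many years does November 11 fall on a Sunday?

9

Track November 11's weekday year by year (advancing +1, or +2 across a Feb 29):
  2104: Tue  2105: Wed (+1)  2106: Thu (+1)  2107: Fri (+1)  2108: Sun (+2) ✓
  2109: Mon (+1)  2110: Tue (+1)  2111: Wed (+1)  2112: Fri (+2)  2113: Sat (+1)
  2114: Sun (+1) ✓  2115: Mon (+1)  2116: Wed (+2)  2117: Thu (+1)  … (38 more years) …
  2156: Thu (+2)  2157: Fri (+1)  2158: Sat (+1)  2159: Sun (+1) ✓  2160: Tue (+2)
  2161: Wed (+1)  2162: Thu (+1)  2163: Fri (+1)  2164: Sun (+2) ✓  2165: Mon (+1)
  2166: Tue (+1)  2167: Wed (+1)  2168: Fri (+2)  2169: Sat (+1)
Sunday years: 2108, 2114, 2125, 2131, 2136, 2142, 2153, 2159, 2164 — 9 in total.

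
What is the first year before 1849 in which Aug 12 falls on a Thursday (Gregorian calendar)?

1847

From one year to the next, a fixed date's weekday advances by 1, or by 2 when a Feb 29 lies between the two dates.
1849: August 12 is Sunday.
1848: Saturday (−1)
1847: Thursday (−2)
Aug 12 falls on a Thursday in 1847.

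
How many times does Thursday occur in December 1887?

5

December 1887 has 31 days and begins on Thursday.
The first Thursday is December 1.
Thursdays fall on 1, 8, 15, 22, 29 — that's 5.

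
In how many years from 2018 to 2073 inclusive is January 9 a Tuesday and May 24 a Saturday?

0

Check each year's weekday for January 9 and May 24:
  2018: Tue/Thu  2019: Wed/Fri  2020: Thu/Sun  2021: Sat/Mon  2022: Sun/Tue  2023: Mon/Wed  2024: Tue/Fri  2025: Thu/Sat  2026: Fri/Sun  2027: Sat/Mon  2028: Sun/Wed  2029: Tue/Thu  2030: Wed/Fri  2031: Thu/Sat  …(28 more)…  2060: Fri/Mon  2061: Sun/Tue  2062: Mon/Wed  2063: Tue/Thu  2064: Wed/Sat  2065: Fri/Sun  2066: Sat/Mon  2067: Sun/Tue  2068: Mon/Thu  2069: Wed/Fri  2070: Thu/Sat  2071: Fri/Sun  2072: Sat/Tue  2073: Mon/Wed
Both conditions hold in: no year — 0.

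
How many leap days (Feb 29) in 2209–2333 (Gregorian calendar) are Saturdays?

5

Leap years in 2209–2333: 30 of them.
Feb 29 weekday advances by 5 (mod 7) from one leap year to the next four years later (or differs when a century non-leap intervenes).
Leap-day weekdays: 2212:Sat✓ 2216:Thu 2220:Tue 2224:Sun 2228:Fri 2232:Wed 2236:Mon 2240:Sat✓ 2244:Thu 2248:Tue 2252:Sun 2256:Fri 2260:Wed …(4 more)… 2280:Sun 2284:Fri 2288:Wed 2292:Mon 2296:Sat✓ 2304:Mon 2308:Sat✓ 2312:Thu 2316:Tue 2320:Sun 2324:Fri 2328:Wed 2332:Mon
Saturday: 2212, 2240, 2268, 2296, 2308 → 5.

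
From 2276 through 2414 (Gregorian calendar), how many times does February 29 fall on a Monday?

5

Leap years in 2276–2414: 34 of them.
Feb 29 weekday advances by 5 (mod 7) from one leap year to the next four years later (or differs when a century non-leap intervenes).
Leap-day weekdays: 2276:Tue 2280:Sun 2284:Fri 2288:Wed 2292:Mon✓ 2296:Sat 2304:Mon✓ 2308:Sat 2312:Thu 2316:Tue 2320:Sun 2324:Fri 2328:Wed …(8 more)… 2364:Sat 2368:Thu 2372:Tue 2376:Sun 2380:Fri 2384:Wed 2388:Mon✓ 2392:Sat 2396:Thu 2400:Tue 2404:Sun 2408:Fri 2412:Wed
Monday: 2292, 2304, 2332, 2360, 2388 → 5.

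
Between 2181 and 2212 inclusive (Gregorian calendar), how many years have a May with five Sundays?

May has 31 days; it has five Sundays when Sunday falls among the first (month-length − 28) days — i.e. when May 1 is one of Sunday/Saturday/Friday.
May 1 by year: 2181:Tue 2182:Wed 2183:Thu 2184:Sat✓ 2185:Sun✓ 2186:Mon 2187:Tue 2188:Thu 2189:Fri✓ 2190:Sat✓ 2191:Sun✓ 2192:Tue 2193:Wed 2194:Thu 2195:Fri✓ 2196:Sun✓ 2197:Mon 2198:Tue 2199:Wed 2200:Thu 2201:Fri✓ 2202:Sat✓ 2203:Sun✓ 2204:Tue 2205:Wed 2206:Thu 2207:Fri✓ 2208:Sun✓ 2209:Mon 2210:Tue 2211:Wed 2212:Fri✓
Years with five Sundays: 2184, 2185, 2189, 2190, 2191, 2195, 2196, 2201, 2202, 2203, 2207, 2208, 2212 → 13.

13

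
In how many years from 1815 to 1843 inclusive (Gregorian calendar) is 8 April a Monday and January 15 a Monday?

1

Check each year's weekday for 8 April and January 15:
  1815: Sat/Sun  1816: Mon/Mon ✓  1817: Tue/Wed  1818: Wed/Thu  1819: Thu/Fri  1820: Sat/Sat  1821: Sun/Mon  1822: Mon/Tue  1823: Tue/Wed  1824: Thu/Thu  1825: Fri/Sat  1826: Sat/Sun  1827: Sun/Mon  1828: Tue/Tue  1829: Wed/Thu  1830: Thu/Fri  1831: Fri/Sat  1832: Sun/Sun  1833: Mon/Tue  1834: Tue/Wed  1835: Wed/Thu  1836: Fri/Fri  1837: Sat/Sun  1838: Sun/Mon  1839: Mon/Tue  1840: Wed/Wed  1841: Thu/Fri  1842: Fri/Sat  1843: Sat/Sun
Both conditions hold in: 1816 — 1.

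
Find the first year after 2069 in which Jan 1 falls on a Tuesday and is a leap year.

2092

Jan 1 advances by 2 weekdays after a leap year and by 1 after a common year.
2069: Jan 1 is Tuesday.
2070: Wednesday
2071: Thursday
2072: Friday (leap)
2073: Sunday
2074: Monday
2075: Tuesday
2076: Wednesday (leap)
2077: Friday
2078: Saturday
2079: Sunday
2080: Monday (leap)
2081: Wednesday
2082: Thursday
2083: Friday
2084: Saturday (leap)
2085: Monday
2086: Tuesday
2087: Wednesday
2088: Thursday (leap)
2089: Saturday
2090: Sunday
2091: Monday
2092: Tuesday (leap)
2092 begins on a Tuesday and is a leap year.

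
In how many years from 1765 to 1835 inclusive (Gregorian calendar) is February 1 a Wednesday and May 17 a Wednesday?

Check each year's weekday for February 1 and May 17:
  1765: Fri/Fri  1766: Sat/Sat  1767: Sun/Sun  1768: Mon/Tue  1769: Wed/Wed ✓  1770: Thu/Thu  1771: Fri/Fri  1772: Sat/Sun  1773: Mon/Mon  1774: Tue/Tue  1775: Wed/Wed ✓  1776: Thu/Fri  1777: Sat/Sat  1778: Sun/Sun  …(43 more)…  1822: Fri/Fri  1823: Sat/Sat  1824: Sun/Mon  1825: Tue/Tue  1826: Wed/Wed ✓  1827: Thu/Thu  1828: Fri/Sat  1829: Sun/Sun  1830: Mon/Mon  1831: Tue/Tue  1832: Wed/Thu  1833: Fri/Fri  1834: Sat/Sat  1835: Sun/Sun
Both conditions hold in: 1769, 1775, 1786, 1797, 1809, 1815, 1826 — 7.

7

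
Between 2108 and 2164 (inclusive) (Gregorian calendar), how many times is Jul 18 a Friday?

Track Jul 18's weekday year by year (advancing +1, or +2 across a Feb 29):
  2108: Wed  2109: Thu (+1)  2110: Fri (+1) ✓  2111: Sat (+1)  2112: Mon (+2)
  2113: Tue (+1)  2114: Wed (+1)  2115: Thu (+1)  2116: Sat (+2)  2117: Sun (+1)
  2118: Mon (+1)  2119: Tue (+1)  2120: Thu (+2)  2121: Fri (+1) ✓  … (29 more years) …
  2151: Sun (+1)  2152: Tue (+2)  2153: Wed (+1)  2154: Thu (+1)  2155: Fri (+1) ✓
  2156: Sun (+2)  2157: Mon (+1)  2158: Tue (+1)  2159: Wed (+1)  2160: Fri (+2) ✓
  2161: Sat (+1)  2162: Sun (+1)  2163: Mon (+1)  2164: Wed (+2)
Friday years: 2110, 2121, 2127, 2132, 2138, 2149, 2155, 2160 — 8 in total.

8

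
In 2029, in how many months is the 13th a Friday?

2

Check the 13th of each month of 2029: Jan 13: Sat, Feb 13: Tue, Mar 13: Tue, Apr 13: Fri, May 13: Sun, Jun 13: Wed, Jul 13: Fri, Aug 13: Mon, Sep 13: Thu, Oct 13: Sat, Nov 13: Tue, Dec 13: Thu.
Friday occurs in April, July — 2 months.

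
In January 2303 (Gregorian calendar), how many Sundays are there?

January 2303 has 31 days and begins on Thursday.
The first Sunday is January 4.
Sundays fall on 4, 11, 18, 25 — that's 4.

4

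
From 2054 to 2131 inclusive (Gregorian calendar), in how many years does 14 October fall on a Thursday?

Track 14 October's weekday year by year (advancing +1, or +2 across a Feb 29):
  2054: Wed  2055: Thu (+1) ✓  2056: Sat (+2)  2057: Sun (+1)  2058: Mon (+1)
  2059: Tue (+1)  2060: Thu (+2) ✓  2061: Fri (+1)  2062: Sat (+1)  2063: Sun (+1)
  2064: Tue (+2)  2065: Wed (+1)  2066: Thu (+1) ✓  2067: Fri (+1)  … (50 more years) …
  2118: Fri (+1)  2119: Sat (+1)  2120: Mon (+2)  2121: Tue (+1)  2122: Wed (+1)
  2123: Thu (+1) ✓  2124: Sat (+2)  2125: Sun (+1)  2126: Mon (+1)  2127: Tue (+1)
  2128: Thu (+2) ✓  2129: Fri (+1)  2130: Sat (+1)  2131: Sun (+1)
Thursday years: 2055, 2060, 2066, 2077, 2083, 2088, 2094, 2100, 2106, 2117, 2123, 2128 — 12 in total.

12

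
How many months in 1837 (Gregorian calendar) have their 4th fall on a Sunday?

1

Check the 4th of each month of 1837: Jan 4: Wed, Feb 4: Sat, Mar 4: Sat, Apr 4: Tue, May 4: Thu, Jun 4: Sun, Jul 4: Tue, Aug 4: Fri, Sep 4: Mon, Oct 4: Wed, Nov 4: Sat, Dec 4: Mon.
Sunday occurs in June — 1 month.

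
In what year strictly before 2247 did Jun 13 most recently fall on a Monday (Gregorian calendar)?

2242

From one year to the next, a fixed date's weekday advances by 1, or by 2 when a Feb 29 lies between the two dates.
2247: June 13 is Sunday.
2246: Saturday (−1)
2245: Friday (−1)
2244: Thursday (−1)
2243: Tuesday (−2)
2242: Monday (−1)
Jun 13 falls on a Monday in 2242.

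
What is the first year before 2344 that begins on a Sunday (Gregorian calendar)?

Jan 1 advances by 2 weekdays after a leap year and by 1 after a common year.
2344: Jan 1 is Saturday (leap).
2343: Friday
2342: Thursday
2341: Wednesday
2340: Monday (leap)
2339: Sunday
2339 begins on a Sunday

2339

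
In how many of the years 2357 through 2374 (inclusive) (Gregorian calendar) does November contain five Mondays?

November has 30 days; it has five Mondays when Monday falls among the first (month-length − 28) days — i.e. when November 1 is one of Monday/Sunday.
November 1 by year: 2357:Fri 2358:Sat 2359:Sun✓ 2360:Tue 2361:Wed 2362:Thu 2363:Fri 2364:Sun✓ 2365:Mon✓ 2366:Tue 2367:Wed 2368:Fri 2369:Sat 2370:Sun✓ 2371:Mon✓ 2372:Wed 2373:Thu 2374:Fri
Years with five Mondays: 2359, 2364, 2365, 2370, 2371 → 5.

5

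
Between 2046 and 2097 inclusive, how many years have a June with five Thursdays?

June has 30 days; it has five Thursdays when Thursday falls among the first (month-length − 28) days — i.e. when June 1 is one of Thursday/Wednesday.
June 1 by year: 2046:Fri 2047:Sat 2048:Mon 2049:Tue 2050:Wed✓ 2051:Thu✓ 2052:Sat 2053:Sun 2054:Mon 2055:Tue 2056:Thu✓ 2057:Fri 2058:Sat 2059:Sun 2060:Tue …(22 more)… 2083:Tue 2084:Thu✓ 2085:Fri 2086:Sat 2087:Sun 2088:Tue 2089:Wed✓ 2090:Thu✓ 2091:Fri 2092:Sun 2093:Mon 2094:Tue 2095:Wed✓ 2096:Fri 2097:Sat
Years with five Thursdays: 2050, 2051, 2056, 2061, 2062, 2067, 2072, 2073, 2078, 2079, 2084, 2089, 2090, 2095 → 14.

14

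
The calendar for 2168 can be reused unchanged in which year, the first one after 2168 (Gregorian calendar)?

Two years share a calendar iff Jan 1 falls on the same weekday and both are leap or both are common. 2168: Jan 1 is Friday, leap year.
2169: Jan 1 Sunday, common
2170: Jan 1 Monday, common
2171: Jan 1 Tuesday, common
2172: Jan 1 Wednesday, leap
2173: Jan 1 Friday, common
2174: Jan 1 Saturday, common
2175: Jan 1 Sunday, common
2176: Jan 1 Monday, leap
2177: Jan 1 Wednesday, common
2178: Jan 1 Thursday, common
2179: Jan 1 Friday, common
2180: Jan 1 Saturday, leap
2181: Jan 1 Monday, common
2182: Jan 1 Tuesday, common
2183: Jan 1 Wednesday, common
2184: Jan 1 Thursday, leap
2185: Jan 1 Saturday, common
2186: Jan 1 Sunday, common
2187: Jan 1 Monday, common
2188: Jan 1 Tuesday, leap
2189: Jan 1 Thursday, common
2190: Jan 1 Friday, common
2191: Jan 1 Saturday, common
2192: Jan 1 Sunday, leap
2193: Jan 1 Tuesday, common
2194: Jan 1 Wednesday, common
2195: Jan 1 Thursday, common
2196: Jan 1 Friday, leap
2196 matches on both conditions.

2196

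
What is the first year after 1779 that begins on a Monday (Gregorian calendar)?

Jan 1 advances by 2 weekdays after a leap year and by 1 after a common year.
1779: Jan 1 is Friday.
1780: Saturday (leap)
1781: Monday
1781 begins on a Monday

1781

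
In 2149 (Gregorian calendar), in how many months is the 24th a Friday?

2

Check the 24th of each month of 2149: Jan 24: Fri, Feb 24: Mon, Mar 24: Mon, Apr 24: Thu, May 24: Sat, Jun 24: Tue, Jul 24: Thu, Aug 24: Sun, Sep 24: Wed, Oct 24: Fri, Nov 24: Mon, Dec 24: Wed.
Friday occurs in January, October — 2 months.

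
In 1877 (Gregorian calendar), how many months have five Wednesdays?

A month of length L has five Wednesdays iff its first Wednesday is on day ≤ L−28 (so day 1–3 in a 31-day month, 1–2 in a 30-day month, day 1 in a leap February).
Checking each month of 1877: Jan starts Mon (31d) ✓; Feb starts Thu (28d); Mar starts Thu (31d); Apr starts Sun (30d); May starts Tue (31d) ✓; Jun starts Fri (30d); Jul starts Sun (31d); Aug starts Wed (31d) ✓; Sep starts Sat (30d); Oct starts Mon (31d) ✓; Nov starts Thu (30d); Dec starts Sat (31d).
Five-Wednesday months: January, May, August, October → 4.

4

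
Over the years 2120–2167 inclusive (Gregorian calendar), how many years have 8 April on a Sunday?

Track 8 April's weekday year by year (advancing +1, or +2 across a Feb 29):
  2120: Mon  2121: Tue (+1)  2122: Wed (+1)  2123: Thu (+1)  2124: Sat (+2)
  2125: Sun (+1) ✓  2126: Mon (+1)  2127: Tue (+1)  2128: Thu (+2)  2129: Fri (+1)
  2130: Sat (+1)  2131: Sun (+1) ✓  2132: Tue (+2)  2133: Wed (+1)  … (20 more years) …
  2154: Mon (+1)  2155: Tue (+1)  2156: Thu (+2)  2157: Fri (+1)  2158: Sat (+1)
  2159: Sun (+1) ✓  2160: Tue (+2)  2161: Wed (+1)  2162: Thu (+1)  2163: Fri (+1)
  2164: Sun (+2) ✓  2165: Mon (+1)  2166: Tue (+1)  2167: Wed (+1)
Sunday years: 2125, 2131, 2136, 2142, 2153, 2159, 2164 — 7 in total.

7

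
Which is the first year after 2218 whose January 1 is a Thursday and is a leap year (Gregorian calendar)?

2224

Jan 1 advances by 2 weekdays after a leap year and by 1 after a common year.
2218: Jan 1 is Thursday.
2219: Friday
2220: Saturday (leap)
2221: Monday
2222: Tuesday
2223: Wednesday
2224: Thursday (leap)
2224 begins on a Thursday and is a leap year.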